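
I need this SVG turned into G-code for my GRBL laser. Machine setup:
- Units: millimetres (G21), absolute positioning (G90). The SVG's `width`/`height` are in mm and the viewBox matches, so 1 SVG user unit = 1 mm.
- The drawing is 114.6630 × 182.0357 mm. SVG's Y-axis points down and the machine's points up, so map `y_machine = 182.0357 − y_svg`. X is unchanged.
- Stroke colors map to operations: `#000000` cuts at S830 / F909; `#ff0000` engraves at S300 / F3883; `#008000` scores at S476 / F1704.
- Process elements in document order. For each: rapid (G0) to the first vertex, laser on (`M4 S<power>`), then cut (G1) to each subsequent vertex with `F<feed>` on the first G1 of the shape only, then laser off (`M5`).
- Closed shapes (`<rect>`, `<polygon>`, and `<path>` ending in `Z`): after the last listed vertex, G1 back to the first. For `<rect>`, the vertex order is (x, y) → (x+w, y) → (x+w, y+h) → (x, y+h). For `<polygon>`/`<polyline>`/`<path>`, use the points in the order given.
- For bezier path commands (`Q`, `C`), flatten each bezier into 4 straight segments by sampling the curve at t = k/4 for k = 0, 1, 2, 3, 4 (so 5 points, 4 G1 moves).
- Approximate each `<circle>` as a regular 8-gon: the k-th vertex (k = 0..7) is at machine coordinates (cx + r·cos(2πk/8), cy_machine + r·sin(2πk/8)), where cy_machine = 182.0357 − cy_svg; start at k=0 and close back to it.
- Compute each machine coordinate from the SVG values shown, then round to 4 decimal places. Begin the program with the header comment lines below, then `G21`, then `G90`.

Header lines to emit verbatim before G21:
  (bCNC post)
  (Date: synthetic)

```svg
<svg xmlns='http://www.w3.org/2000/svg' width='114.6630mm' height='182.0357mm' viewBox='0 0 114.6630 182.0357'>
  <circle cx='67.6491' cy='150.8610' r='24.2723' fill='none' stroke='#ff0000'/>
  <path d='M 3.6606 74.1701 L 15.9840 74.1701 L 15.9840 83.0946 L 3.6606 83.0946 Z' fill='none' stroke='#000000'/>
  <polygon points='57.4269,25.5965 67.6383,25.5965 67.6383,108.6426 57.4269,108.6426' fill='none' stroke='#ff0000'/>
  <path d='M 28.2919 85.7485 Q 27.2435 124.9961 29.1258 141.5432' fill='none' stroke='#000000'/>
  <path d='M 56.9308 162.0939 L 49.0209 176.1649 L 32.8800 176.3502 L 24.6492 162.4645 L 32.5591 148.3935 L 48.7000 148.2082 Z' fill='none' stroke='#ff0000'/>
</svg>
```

viewBox `0 0 114.6630 182.0357` with mm width/height → 1 unit = 1 mm. Flip: y_m = 182.0357 − y_svg.

**Shape 1** — `<circle>` circle, stroke `#ff0000` → engrave (S300, F3883). Machine vertices: (91.9214,31.1747) → (84.8122,48.3378) → (67.6491,55.4470) → (50.4860,48.3378) → (43.3768,31.1747) → (50.4860,14.0116) → (67.6491,6.9024) → (84.8122,14.0116) → (91.9214,31.1747). Closed: final G1 returns to the first vertex.

**Shape 2** — `<path>` rectangle, stroke `#000000` → cut (S830, F909). Machine vertices: (3.6606,107.8656) → (15.9840,107.8656) → (15.9840,98.9411) → (3.6606,98.9411) → (3.6606,107.8656). Closed: final G1 returns to the first vertex.

**Shape 3** — `<polygon>` rectangle, stroke `#ff0000` → engrave (S300, F3883). Machine vertices: (57.4269,156.4392) → (67.6383,156.4392) → (67.6383,73.3931) → (57.4269,73.3931) → (57.4269,156.4392). Closed: final G1 returns to the first vertex.

**Shape 4** — `<path>` quadratic bezier, stroke `#000000` → cut (S830, F909). Control points (SVG): P0=(28.2919,85.7485), P1=(27.2435,124.9961), P2=(29.1258,141.5432); sampled at t=k/4. Machine vertices: (28.2919,96.2872) → (27.9509,78.0822) → (27.9762,62.7147) → (28.3678,50.1848) → (29.1258,40.4925). Open path.

**Shape 5** — `<path>` regular polygon, stroke `#ff0000` → engrave (S300, F3883). Machine vertices: (56.9308,19.9418) → (49.0209,5.8708) → (32.8800,5.6855) → (24.6492,19.5712) → (32.5591,33.6422) → (48.7000,33.8275) → (56.9308,19.9418). Closed: final G1 returns to the first vertex.

(bCNC post)
(Date: synthetic)
G21
G90
G0 X91.9214 Y31.1747
M4 S300
G1 X84.8122 Y48.3378 F3883
G1 X67.6491 Y55.4470
G1 X50.4860 Y48.3378
G1 X43.3768 Y31.1747
G1 X50.4860 Y14.0116
G1 X67.6491 Y6.9024
G1 X84.8122 Y14.0116
G1 X91.9214 Y31.1747
M5
G0 X3.6606 Y107.8656
M4 S830
G1 X15.9840 Y107.8656 F909
G1 X15.9840 Y98.9411
G1 X3.6606 Y98.9411
G1 X3.6606 Y107.8656
M5
G0 X57.4269 Y156.4392
M4 S300
G1 X67.6383 Y156.4392 F3883
G1 X67.6383 Y73.3931
G1 X57.4269 Y73.3931
G1 X57.4269 Y156.4392
M5
G0 X28.2919 Y96.2872
M4 S830
G1 X27.9509 Y78.0822 F909
G1 X27.9762 Y62.7147
G1 X28.3678 Y50.1848
G1 X29.1258 Y40.4925
M5
G0 X56.9308 Y19.9418
M4 S300
G1 X49.0209 Y5.8708 F3883
G1 X32.8800 Y5.6855
G1 X24.6492 Y19.5712
G1 X32.5591 Y33.6422
G1 X48.7000 Y33.8275
G1 X56.9308 Y19.9418
M5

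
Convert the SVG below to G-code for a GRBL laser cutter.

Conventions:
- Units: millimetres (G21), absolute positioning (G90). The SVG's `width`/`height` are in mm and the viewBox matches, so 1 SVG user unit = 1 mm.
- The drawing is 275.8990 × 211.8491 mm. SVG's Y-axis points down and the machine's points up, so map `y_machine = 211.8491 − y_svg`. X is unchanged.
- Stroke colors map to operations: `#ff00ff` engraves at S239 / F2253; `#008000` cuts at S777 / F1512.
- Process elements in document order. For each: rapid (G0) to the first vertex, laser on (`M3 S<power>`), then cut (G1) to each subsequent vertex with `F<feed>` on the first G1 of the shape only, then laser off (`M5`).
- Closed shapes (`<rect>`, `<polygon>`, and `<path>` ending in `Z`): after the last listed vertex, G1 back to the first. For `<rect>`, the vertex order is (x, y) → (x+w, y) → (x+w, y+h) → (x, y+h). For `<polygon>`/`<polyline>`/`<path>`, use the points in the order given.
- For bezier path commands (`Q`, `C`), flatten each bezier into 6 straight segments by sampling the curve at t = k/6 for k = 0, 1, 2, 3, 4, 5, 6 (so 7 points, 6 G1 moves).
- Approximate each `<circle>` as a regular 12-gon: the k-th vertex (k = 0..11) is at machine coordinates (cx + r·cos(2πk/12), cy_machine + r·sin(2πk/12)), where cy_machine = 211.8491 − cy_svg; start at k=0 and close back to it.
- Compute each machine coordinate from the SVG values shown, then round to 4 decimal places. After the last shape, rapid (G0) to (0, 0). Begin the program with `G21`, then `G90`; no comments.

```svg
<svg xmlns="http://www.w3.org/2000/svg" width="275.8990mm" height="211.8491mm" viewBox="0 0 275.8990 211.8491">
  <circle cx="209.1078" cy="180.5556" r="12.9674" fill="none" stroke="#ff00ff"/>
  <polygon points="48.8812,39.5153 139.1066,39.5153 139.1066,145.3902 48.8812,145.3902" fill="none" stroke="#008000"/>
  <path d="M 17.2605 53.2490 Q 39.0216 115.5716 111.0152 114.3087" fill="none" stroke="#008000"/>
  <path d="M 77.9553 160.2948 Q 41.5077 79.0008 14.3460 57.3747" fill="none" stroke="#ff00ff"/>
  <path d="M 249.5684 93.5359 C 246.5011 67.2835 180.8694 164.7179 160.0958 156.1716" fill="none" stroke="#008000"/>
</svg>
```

G21
G90
G0 X222.0752 Y31.2935
M3 S239
G1 X220.3379 Y37.7772 F2253
G1 X215.5915 Y42.5236
G1 X209.1078 Y44.2609
G1 X202.6241 Y42.5236
G1 X197.8777 Y37.7772
G1 X196.1404 Y31.2935
G1 X197.8777 Y24.8098
G1 X202.6241 Y20.0634
G1 X209.1078 Y18.3261
G1 X215.5915 Y20.0634
G1 X220.3379 Y24.8098
G1 X222.0752 Y31.2935
M5
G0 X48.8812 Y172.3338
M3 S777
G1 X139.1066 Y172.3338 F1512
G1 X139.1066 Y66.4589
G1 X48.8812 Y66.4589
G1 X48.8812 Y172.3338
M5
G0 X17.2605 Y158.6001
M3 S777
G1 X25.9095 Y139.5922 F1512
G1 X37.3493 Y124.1168
G1 X51.5797 Y112.1739
G1 X68.6009 Y103.7635
G1 X88.4127 Y98.8857
G1 X111.0152 Y97.5404
M5
G0 X77.9553 Y51.5543
M3 S239
G1 X66.0640 Y76.9949 F2253
G1 X54.6887 Y99.1205
G1 X43.8292 Y117.9313
G1 X33.4856 Y133.4272
G1 X23.6578 Y145.6083
G1 X14.3460 Y154.4744
M5
G0 X249.5684 Y118.3132
M3 S777
G1 X243.3184 Y122.1954 F1512
G1 X229.6249 Y111.8429
G1 X211.4720 Y93.6351
G1 X191.8435 Y73.9519
G1 X173.7234 Y59.1728
G1 X160.0958 Y55.6775
M5
G0 X0.0000 Y0.0000

Since the viewBox matches the mm dimensions, user units are millimetres directly. The only transform is the Y-flip y_m = 211.8491 − y_svg.

Shape 1 is a circle drawn with `<circle>`. Its stroke #ff00ff means engrave at S239, F2253. After flipping Y the toolpath is (222.0752,31.2935) → (220.3379,37.7772) → (215.5915,42.5236) → (209.1078,44.2609) → (202.6241,42.5236) → (197.8777,37.7772) → (196.1404,31.2935) → (197.8777,24.8098) → (202.6241,20.0634) → (209.1078,18.3261) → (215.5915,20.0634) → (220.3379,24.8098) → (222.0752,31.2935), returning to the start.

Shape 2 is a rectangle drawn with `<polygon>`. Its stroke #008000 means cut at S777, F1512. After flipping Y the toolpath is (48.8812,172.3338) → (139.1066,172.3338) → (139.1066,66.4589) → (48.8812,66.4589) → (48.8812,172.3338), returning to the start.

Shape 3 is a quadratic bezier drawn with `<path>`. Its stroke #008000 means cut at S777, F1512. After flipping Y the toolpath is (17.2605,158.6001) → (25.9095,139.5922) → (37.3493,124.1168) → (51.5797,112.1739) → (68.6009,103.7635) → (88.4127,98.8857) → (111.0152,97.5404).

Shape 4 is a quadratic bezier drawn with `<path>`. Its stroke #ff00ff means engrave at S239, F2253. After flipping Y the toolpath is (77.9553,51.5543) → (66.0640,76.9949) → (54.6887,99.1205) → (43.8292,117.9313) → (33.4856,133.4272) → (23.6578,145.6083) → (14.3460,154.4744).

Shape 5 is a cubic bezier drawn with `<path>`. Its stroke #008000 means cut at S777, F1512. After flipping Y the toolpath is (249.5684,118.3132) → (243.3184,122.1954) → (229.6249,111.8429) → (211.4720,93.6351) → (191.8435,73.9519) → (173.7234,59.1728) → (160.0958,55.6775).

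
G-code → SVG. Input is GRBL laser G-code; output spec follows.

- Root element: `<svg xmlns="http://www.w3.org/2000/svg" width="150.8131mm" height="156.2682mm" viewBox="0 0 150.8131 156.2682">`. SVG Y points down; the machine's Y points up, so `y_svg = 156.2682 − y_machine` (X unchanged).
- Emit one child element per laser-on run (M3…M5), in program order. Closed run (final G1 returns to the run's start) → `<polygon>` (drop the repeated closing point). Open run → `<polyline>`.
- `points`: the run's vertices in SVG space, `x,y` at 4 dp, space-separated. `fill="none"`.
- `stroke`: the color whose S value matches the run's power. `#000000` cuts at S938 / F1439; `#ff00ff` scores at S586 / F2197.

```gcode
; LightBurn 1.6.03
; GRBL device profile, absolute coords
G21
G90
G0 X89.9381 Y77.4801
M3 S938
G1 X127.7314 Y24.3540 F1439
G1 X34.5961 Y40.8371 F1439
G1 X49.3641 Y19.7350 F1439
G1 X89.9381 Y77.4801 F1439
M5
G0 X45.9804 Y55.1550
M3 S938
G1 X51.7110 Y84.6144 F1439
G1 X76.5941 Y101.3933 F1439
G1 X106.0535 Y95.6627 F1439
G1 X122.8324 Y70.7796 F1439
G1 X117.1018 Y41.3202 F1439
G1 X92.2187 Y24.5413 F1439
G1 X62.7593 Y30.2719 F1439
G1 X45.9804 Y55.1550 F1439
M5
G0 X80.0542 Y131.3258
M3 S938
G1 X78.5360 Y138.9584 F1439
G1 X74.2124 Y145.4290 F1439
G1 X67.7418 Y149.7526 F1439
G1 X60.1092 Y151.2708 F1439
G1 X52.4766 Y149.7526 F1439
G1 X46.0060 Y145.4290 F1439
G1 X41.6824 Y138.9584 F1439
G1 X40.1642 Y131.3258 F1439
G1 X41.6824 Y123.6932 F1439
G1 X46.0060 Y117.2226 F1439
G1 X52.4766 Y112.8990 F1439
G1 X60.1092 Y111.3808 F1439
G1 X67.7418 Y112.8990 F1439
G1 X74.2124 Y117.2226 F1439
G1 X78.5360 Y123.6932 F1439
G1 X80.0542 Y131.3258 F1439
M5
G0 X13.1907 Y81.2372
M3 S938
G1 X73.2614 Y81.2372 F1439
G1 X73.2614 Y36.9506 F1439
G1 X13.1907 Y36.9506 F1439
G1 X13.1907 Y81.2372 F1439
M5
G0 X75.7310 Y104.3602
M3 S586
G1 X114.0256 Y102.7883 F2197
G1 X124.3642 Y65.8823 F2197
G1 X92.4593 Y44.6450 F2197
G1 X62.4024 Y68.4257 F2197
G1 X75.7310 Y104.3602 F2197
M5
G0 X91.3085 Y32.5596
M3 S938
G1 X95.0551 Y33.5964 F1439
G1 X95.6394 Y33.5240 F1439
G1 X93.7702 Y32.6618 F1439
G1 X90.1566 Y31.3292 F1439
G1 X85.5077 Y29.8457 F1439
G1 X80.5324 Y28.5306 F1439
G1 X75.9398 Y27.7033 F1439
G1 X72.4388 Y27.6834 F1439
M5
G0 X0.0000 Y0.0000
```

Machine Y-up, SVG Y-down with viewBox height 156.2682, so y_svg = 156.2682 − y_machine; X carries over.

Run 1: the run's S938 means `#000000` (cut). The run returns to its start, so emit a `<polygon>` with points (Y-flipped): 89.9381,78.7881 127.7314,131.9142 34.5961,115.4311 49.3641,136.5332.

Run 2: power S938 maps to stroke `#000000` (cut). The run returns to its start, so emit a `<polygon>` with points (Y-flipped): 45.9804,101.1132 51.7110,71.6538 76.5941,54.8749 106.0535,60.6055 122.8324,85.4886 117.1018,114.9480 92.2187,131.7269 62.7593,125.9963.

Run 3: the run's S938 means `#000000` (cut). The run returns to its start, so emit a `<polygon>` with points (Y-flipped): 80.0542,24.9424 78.5360,17.3098 74.2124,10.8392 67.7418,6.5156 60.1092,4.9974 52.4766,6.5156 46.0060,10.8392 41.6824,17.3098 40.1642,24.9424 41.6824,32.5750 46.0060,39.0456 52.4766,43.3692 60.1092,44.8874 67.7418,43.3692 74.2124,39.0456 78.5360,32.5750.

Run 4: S938 ⇒ cut layer `#000000`. The run returns to its start, so emit a `<polygon>` with points (Y-flipped): 13.1907,75.0310 73.2614,75.0310 73.2614,119.3176 13.1907,119.3176.

Run 5: power S586 maps to stroke `#ff00ff` (score). The run returns to its start, so emit a `<polygon>` with points (Y-flipped): 75.7310,51.9080 114.0256,53.4799 124.3642,90.3859 92.4593,111.6232 62.4024,87.8425.

Run 6: power S938 maps to stroke `#000000` (cut). The run is open, so emit a `<polyline>` with points (Y-flipped): 91.3085,123.7086 95.0551,122.6718 95.6394,122.7442 93.7702,123.6064 90.1566,124.9390 85.5077,126.4225 80.5324,127.7376 75.9398,128.5649 72.4388,128.5848.

<svg xmlns="http://www.w3.org/2000/svg" width="150.8131mm" height="156.2682mm" viewBox="0 0 150.8131 156.2682">
  <polygon points="89.9381,78.7881 127.7314,131.9142 34.5961,115.4311 49.3641,136.5332" fill="none" stroke="#000000"/>
  <polygon points="45.9804,101.1132 51.7110,71.6538 76.5941,54.8749 106.0535,60.6055 122.8324,85.4886 117.1018,114.9480 92.2187,131.7269 62.7593,125.9963" fill="none" stroke="#000000"/>
  <polygon points="80.0542,24.9424 78.5360,17.3098 74.2124,10.8392 67.7418,6.5156 60.1092,4.9974 52.4766,6.5156 46.0060,10.8392 41.6824,17.3098 40.1642,24.9424 41.6824,32.5750 46.0060,39.0456 52.4766,43.3692 60.1092,44.8874 67.7418,43.3692 74.2124,39.0456 78.5360,32.5750" fill="none" stroke="#000000"/>
  <polygon points="13.1907,75.0310 73.2614,75.0310 73.2614,119.3176 13.1907,119.3176" fill="none" stroke="#000000"/>
  <polygon points="75.7310,51.9080 114.0256,53.4799 124.3642,90.3859 92.4593,111.6232 62.4024,87.8425" fill="none" stroke="#ff00ff"/>
  <polyline points="91.3085,123.7086 95.0551,122.6718 95.6394,122.7442 93.7702,123.6064 90.1566,124.9390 85.5077,126.4225 80.5324,127.7376 75.9398,128.5649 72.4388,128.5848" fill="none" stroke="#000000"/>
</svg>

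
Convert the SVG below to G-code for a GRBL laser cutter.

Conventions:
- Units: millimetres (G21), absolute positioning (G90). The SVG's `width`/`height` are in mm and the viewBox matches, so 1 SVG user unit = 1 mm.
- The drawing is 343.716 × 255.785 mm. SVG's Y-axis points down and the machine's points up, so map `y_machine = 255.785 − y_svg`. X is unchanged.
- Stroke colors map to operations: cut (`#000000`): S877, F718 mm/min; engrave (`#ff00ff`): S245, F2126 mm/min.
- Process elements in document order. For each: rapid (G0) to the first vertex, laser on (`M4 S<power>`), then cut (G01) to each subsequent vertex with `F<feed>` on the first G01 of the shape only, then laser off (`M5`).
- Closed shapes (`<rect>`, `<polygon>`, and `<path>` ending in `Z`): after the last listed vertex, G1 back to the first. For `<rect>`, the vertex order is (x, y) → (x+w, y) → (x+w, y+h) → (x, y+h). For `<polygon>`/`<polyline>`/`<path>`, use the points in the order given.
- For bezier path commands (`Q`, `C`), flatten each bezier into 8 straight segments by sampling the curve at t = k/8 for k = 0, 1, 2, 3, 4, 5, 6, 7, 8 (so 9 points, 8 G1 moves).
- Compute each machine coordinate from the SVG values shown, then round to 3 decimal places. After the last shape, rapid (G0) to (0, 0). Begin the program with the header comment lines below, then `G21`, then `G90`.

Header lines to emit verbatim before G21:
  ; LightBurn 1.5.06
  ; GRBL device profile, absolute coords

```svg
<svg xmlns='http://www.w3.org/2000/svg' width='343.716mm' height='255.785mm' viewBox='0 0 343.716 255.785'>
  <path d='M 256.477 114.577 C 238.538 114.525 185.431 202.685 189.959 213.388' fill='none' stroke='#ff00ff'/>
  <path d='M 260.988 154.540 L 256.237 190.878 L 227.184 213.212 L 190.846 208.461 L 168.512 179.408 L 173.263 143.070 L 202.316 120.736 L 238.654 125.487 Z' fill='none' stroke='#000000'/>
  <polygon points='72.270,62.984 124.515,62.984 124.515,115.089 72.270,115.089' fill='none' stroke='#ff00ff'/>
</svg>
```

; LightBurn 1.5.06
; GRBL device profile, absolute coords
G21
G90
G0 X256.477 Y141.208
M4 S245
G01 X248.283 Y137.416 F2126
G01 X237.879 Y127.296
G01 X226.353 Y112.789
G01 X214.793 Y95.836
G01 X204.286 Y78.379
G01 X195.920 Y62.359
G01 X190.781 Y49.718
G01 X189.959 Y42.397
M5
G0 X260.988 Y101.245
M4 S877
G01 X256.237 Y64.907 F718
G01 X227.184 Y42.573
G01 X190.846 Y47.324
G01 X168.512 Y76.377
G01 X173.263 Y112.715
G01 X202.316 Y135.049
G01 X238.654 Y130.298
G01 X260.988 Y101.245
M5
G0 X72.270 Y192.801
M4 S245
G01 X124.515 Y192.801 F2126
G01 X124.515 Y140.696
G01 X72.270 Y140.696
G01 X72.270 Y192.801
M5
G0 X0.000 Y0.000

Since the viewBox matches the mm dimensions, user units are millimetres directly. The only transform is the Y-flip y_m = 255.785 − y_svg.

Shape 1 is a cubic bezier drawn with `<path>`. Its stroke #ff00ff means engrave at S245, F2126. After flipping Y the toolpath is (256.477,141.208) → (248.283,137.416) → (237.879,127.296) → (226.353,112.789) → (214.793,95.836) → (204.286,78.379) → (195.920,62.359) → (190.781,49.718) → (189.959,42.397).

Shape 2 is a regular polygon drawn with `<path>`. Its stroke #000000 means cut at S877, F718. After flipping Y the toolpath is (260.988,101.245) → (256.237,64.907) → (227.184,42.573) → (190.846,47.324) → (168.512,76.377) → (173.263,112.715) → (202.316,135.049) → (238.654,130.298) → (260.988,101.245), returning to the start.

Shape 3 is a rectangle drawn with `<polygon>`. Its stroke #ff00ff means engrave at S245, F2126. After flipping Y the toolpath is (72.270,192.801) → (124.515,192.801) → (124.515,140.696) → (72.270,140.696) → (72.270,192.801), returning to the start.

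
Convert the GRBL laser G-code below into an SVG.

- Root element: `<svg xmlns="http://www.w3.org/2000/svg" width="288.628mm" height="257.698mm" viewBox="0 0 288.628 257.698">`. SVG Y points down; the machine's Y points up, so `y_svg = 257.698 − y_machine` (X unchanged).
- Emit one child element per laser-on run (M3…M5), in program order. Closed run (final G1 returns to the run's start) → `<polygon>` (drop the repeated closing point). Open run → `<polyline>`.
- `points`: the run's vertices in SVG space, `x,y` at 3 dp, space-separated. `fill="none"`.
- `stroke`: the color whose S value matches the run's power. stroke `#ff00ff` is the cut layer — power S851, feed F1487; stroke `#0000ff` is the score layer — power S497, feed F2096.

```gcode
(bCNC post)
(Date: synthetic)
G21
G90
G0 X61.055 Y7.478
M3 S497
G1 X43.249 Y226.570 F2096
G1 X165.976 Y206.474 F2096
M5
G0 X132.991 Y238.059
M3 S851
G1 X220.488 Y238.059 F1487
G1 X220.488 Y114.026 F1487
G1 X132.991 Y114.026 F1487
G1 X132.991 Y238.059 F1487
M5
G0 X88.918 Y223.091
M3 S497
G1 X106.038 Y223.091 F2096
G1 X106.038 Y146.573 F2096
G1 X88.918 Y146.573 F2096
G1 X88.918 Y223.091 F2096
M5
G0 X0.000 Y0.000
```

Each laser-on run becomes one SVG element. Flip Y back into SVG space with y_svg = 257.698 − y_machine.

Run 1: S497 ⇒ score layer `#0000ff`. The run is open, so emit a `<polyline>` with points (Y-flipped): 61.055,250.220 43.249,31.128 165.976,51.224.

Run 2: S851 ⇒ cut layer `#ff00ff`. The run returns to its start, so emit a `<polygon>` with points (Y-flipped): 132.991,19.639 220.488,19.639 220.488,143.672 132.991,143.672.

Run 3: the run's S497 means `#0000ff` (score). The run returns to its start, so emit a `<polygon>` with points (Y-flipped): 88.918,34.607 106.038,34.607 106.038,111.125 88.918,111.125.

<svg xmlns="http://www.w3.org/2000/svg" width="288.628mm" height="257.698mm" viewBox="0 0 288.628 257.698">
  <polyline points="61.055,250.220 43.249,31.128 165.976,51.224" fill="none" stroke="#0000ff"/>
  <polygon points="132.991,19.639 220.488,19.639 220.488,143.672 132.991,143.672" fill="none" stroke="#ff00ff"/>
  <polygon points="88.918,34.607 106.038,34.607 106.038,111.125 88.918,111.125" fill="none" stroke="#0000ff"/>
</svg>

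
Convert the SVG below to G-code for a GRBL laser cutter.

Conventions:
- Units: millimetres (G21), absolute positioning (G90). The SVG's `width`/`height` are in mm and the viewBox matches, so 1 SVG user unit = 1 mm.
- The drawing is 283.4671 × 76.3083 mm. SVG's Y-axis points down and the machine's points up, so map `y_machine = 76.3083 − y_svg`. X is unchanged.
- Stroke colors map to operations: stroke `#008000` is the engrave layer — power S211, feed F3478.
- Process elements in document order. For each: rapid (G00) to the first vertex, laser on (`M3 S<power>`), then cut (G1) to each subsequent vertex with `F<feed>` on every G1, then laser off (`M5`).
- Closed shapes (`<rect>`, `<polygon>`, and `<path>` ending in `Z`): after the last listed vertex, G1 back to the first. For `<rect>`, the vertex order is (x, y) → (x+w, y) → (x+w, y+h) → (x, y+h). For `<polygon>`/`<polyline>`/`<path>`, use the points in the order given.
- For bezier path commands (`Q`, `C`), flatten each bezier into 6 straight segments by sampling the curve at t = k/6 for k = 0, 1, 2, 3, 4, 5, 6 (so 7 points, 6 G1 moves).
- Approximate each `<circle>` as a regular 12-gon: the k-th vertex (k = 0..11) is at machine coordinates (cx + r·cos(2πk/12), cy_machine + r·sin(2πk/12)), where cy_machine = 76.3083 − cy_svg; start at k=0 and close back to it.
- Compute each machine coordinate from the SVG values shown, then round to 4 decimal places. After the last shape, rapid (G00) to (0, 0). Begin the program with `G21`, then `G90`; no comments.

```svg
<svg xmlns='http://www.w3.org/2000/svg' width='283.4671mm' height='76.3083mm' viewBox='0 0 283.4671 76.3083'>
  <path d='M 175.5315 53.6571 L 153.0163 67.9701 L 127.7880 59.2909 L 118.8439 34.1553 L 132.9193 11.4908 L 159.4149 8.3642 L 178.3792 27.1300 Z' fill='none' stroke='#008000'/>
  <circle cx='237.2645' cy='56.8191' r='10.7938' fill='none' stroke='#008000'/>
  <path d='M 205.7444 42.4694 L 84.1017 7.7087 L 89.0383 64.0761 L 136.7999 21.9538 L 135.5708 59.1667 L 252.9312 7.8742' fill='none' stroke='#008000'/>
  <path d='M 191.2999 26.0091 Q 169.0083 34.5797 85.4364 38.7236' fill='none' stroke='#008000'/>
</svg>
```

viewBox `0 0 283.4671 76.3083` with mm width/height → 1 unit = 1 mm. Flip: y_m = 76.3083 − y_svg.

**Shape 1** — `<path>` regular polygon, stroke `#008000` → engrave (S211, F3478). Machine vertices: (175.5315,22.6512) → (153.0163,8.3382) → (127.7880,17.0174) → (118.8439,42.1530) → (132.9193,64.8175) → (159.4149,67.9441) → (178.3792,49.1783) → (175.5315,22.6512). Closed: final G1 returns to the first vertex.

**Shape 2** — `<circle>` circle, stroke `#008000` → engrave (S211, F3478). Machine vertices: (248.0583,19.4892) → (246.6122,24.8861) → (242.6614,28.8369) → (237.2645,30.2830) → (231.8676,28.8369) → (227.9168,24.8861) → (226.4707,19.4892) → (227.9168,14.0923) → (231.8676,10.1415) → (237.2645,8.6954) → (242.6614,10.1415) → (246.6122,14.0923) → (248.0583,19.4892). Closed: final G1 returns to the first vertex.

**Shape 3** — `<path>` open polyline, stroke `#008000` → engrave (S211, F3478). Machine vertices: (205.7444,33.8389) → (84.1017,68.5996) → (89.0383,12.2322) → (136.7999,54.3545) → (135.5708,17.1416) → (252.9312,68.4341). Open path.

**Shape 4** — `<path>` quadratic bezier, stroke `#008000` → engrave (S211, F3478). Control points (SVG): P0=(191.2999,26.0091), P1=(169.0083,34.5797), P2=(85.4364,38.7236); sampled at t=k/6. Machine vertices: (191.2999,50.2992) → (182.1671,47.5653) → (169.6299,45.0773) → (153.6882,42.8353) → (134.3421,40.8392) → (111.5915,39.0890) → (85.4364,37.5847). Open path.

G21
G90
G00 X175.5315 Y22.6512
M3 S211
G1 X153.0163 Y8.3382 F3478
G1 X127.7880 Y17.0174 F3478
G1 X118.8439 Y42.1530 F3478
G1 X132.9193 Y64.8175 F3478
G1 X159.4149 Y67.9441 F3478
G1 X178.3792 Y49.1783 F3478
G1 X175.5315 Y22.6512 F3478
M5
G00 X248.0583 Y19.4892
M3 S211
G1 X246.6122 Y24.8861 F3478
G1 X242.6614 Y28.8369 F3478
G1 X237.2645 Y30.2830 F3478
G1 X231.8676 Y28.8369 F3478
G1 X227.9168 Y24.8861 F3478
G1 X226.4707 Y19.4892 F3478
G1 X227.9168 Y14.0923 F3478
G1 X231.8676 Y10.1415 F3478
G1 X237.2645 Y8.6954 F3478
G1 X242.6614 Y10.1415 F3478
G1 X246.6122 Y14.0923 F3478
G1 X248.0583 Y19.4892 F3478
M5
G00 X205.7444 Y33.8389
M3 S211
G1 X84.1017 Y68.5996 F3478
G1 X89.0383 Y12.2322 F3478
G1 X136.7999 Y54.3545 F3478
G1 X135.5708 Y17.1416 F3478
G1 X252.9312 Y68.4341 F3478
M5
G00 X191.2999 Y50.2992
M3 S211
G1 X182.1671 Y47.5653 F3478
G1 X169.6299 Y45.0773 F3478
G1 X153.6882 Y42.8353 F3478
G1 X134.3421 Y40.8392 F3478
G1 X111.5915 Y39.0890 F3478
G1 X85.4364 Y37.5847 F3478
M5
G00 X0.0000 Y0.0000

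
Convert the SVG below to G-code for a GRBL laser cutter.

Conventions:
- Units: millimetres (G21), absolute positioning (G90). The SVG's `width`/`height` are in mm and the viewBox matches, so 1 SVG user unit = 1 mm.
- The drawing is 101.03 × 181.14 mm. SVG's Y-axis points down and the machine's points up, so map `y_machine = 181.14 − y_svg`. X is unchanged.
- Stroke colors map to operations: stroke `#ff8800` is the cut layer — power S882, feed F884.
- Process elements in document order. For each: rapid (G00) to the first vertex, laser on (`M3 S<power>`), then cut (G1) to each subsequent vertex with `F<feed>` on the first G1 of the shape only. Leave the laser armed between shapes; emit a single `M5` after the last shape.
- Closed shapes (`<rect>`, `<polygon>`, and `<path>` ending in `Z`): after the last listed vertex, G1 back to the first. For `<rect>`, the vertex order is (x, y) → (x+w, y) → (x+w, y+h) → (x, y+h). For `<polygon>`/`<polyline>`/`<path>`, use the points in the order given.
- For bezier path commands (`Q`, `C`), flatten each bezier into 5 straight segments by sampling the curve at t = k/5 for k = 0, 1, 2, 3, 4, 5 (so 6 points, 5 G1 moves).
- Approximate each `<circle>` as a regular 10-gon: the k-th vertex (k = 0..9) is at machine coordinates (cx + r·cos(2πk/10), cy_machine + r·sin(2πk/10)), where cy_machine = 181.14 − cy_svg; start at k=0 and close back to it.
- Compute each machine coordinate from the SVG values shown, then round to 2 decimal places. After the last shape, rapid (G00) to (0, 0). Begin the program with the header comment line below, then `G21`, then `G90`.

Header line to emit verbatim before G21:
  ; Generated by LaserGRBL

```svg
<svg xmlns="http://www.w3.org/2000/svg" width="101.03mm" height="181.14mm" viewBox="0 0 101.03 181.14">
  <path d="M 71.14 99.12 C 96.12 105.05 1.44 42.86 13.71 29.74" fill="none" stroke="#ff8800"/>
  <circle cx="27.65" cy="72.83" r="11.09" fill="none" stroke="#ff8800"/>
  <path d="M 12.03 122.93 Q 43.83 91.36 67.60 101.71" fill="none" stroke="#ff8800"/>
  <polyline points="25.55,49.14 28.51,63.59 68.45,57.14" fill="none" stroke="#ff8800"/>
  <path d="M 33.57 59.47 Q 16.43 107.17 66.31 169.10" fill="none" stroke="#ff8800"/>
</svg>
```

; Generated by LaserGRBL
G21
G90
G00 X71.14 Y82.02
M3 S882
G1 X73.58 Y85.70 F884
G1 X58.18 Y100.10
G1 X35.82 Y119.60
G1 X17.37 Y138.58
G1 X13.71 Y151.40
G00 X38.74 Y108.31
M3 S882
G1 X36.62 Y114.83 F884
G1 X31.08 Y118.86
G1 X24.22 Y118.86
G1 X18.68 Y114.83
G1 X16.56 Y108.31
G1 X18.68 Y101.79
G1 X24.22 Y97.76
G1 X31.08 Y97.76
G1 X36.62 Y101.79
G1 X38.74 Y108.31
G00 X12.03 Y58.21
M3 S882
G1 X24.43 Y69.16 F884
G1 X36.19 Y76.76
G1 X47.30 Y81.00
G1 X57.77 Y81.89
G1 X67.60 Y79.43
G00 X25.55 Y132.00
M3 S882
G1 X28.51 Y117.55 F884
G1 X68.45 Y124.00
G00 X33.57 Y121.67
M3 S882
G1 X29.39 Y102.02 F884
G1 X30.58 Y81.23
G1 X37.13 Y59.31
G1 X49.04 Y36.24
G1 X66.31 Y12.04
M5
G00 X0.00 Y0.00

viewBox `0 0 101.03 181.14` with mm width/height → 1 unit = 1 mm. Flip: y_m = 181.14 − y_svg.

**Shape 1** — `<path>` cubic bezier, stroke `#ff8800` → cut (S882, F884). Control points (SVG): P0=(71.14,99.12), P1=(96.12,105.05), P2=(1.44,42.86), P3=(13.71,29.74); sampled at t=k/5. Machine vertices: (71.14,82.02) → (73.58,85.70) → (58.18,100.10) → (35.82,119.60) → (17.37,138.58) → (13.71,151.40). Open path.

**Shape 2** — `<circle>` circle, stroke `#ff8800` → cut (S882, F884). Machine vertices: (38.74,108.31) → (36.62,114.83) → (31.08,118.86) → (24.22,118.86) → (18.68,114.83) → (16.56,108.31) → (18.68,101.79) → (24.22,97.76) → (31.08,97.76) → (36.62,101.79) → (38.74,108.31). Closed: final G1 returns to the first vertex.

**Shape 3** — `<path>` quadratic bezier, stroke `#ff8800` → cut (S882, F884). Control points (SVG): P0=(12.03,122.93), P1=(43.83,91.36), P2=(67.60,101.71); sampled at t=k/5. Machine vertices: (12.03,58.21) → (24.43,69.16) → (36.19,76.76) → (47.30,81.00) → (57.77,81.89) → (67.60,79.43). Open path.

**Shape 4** — `<polyline>` open polyline, stroke `#ff8800` → cut (S882, F884). Machine vertices: (25.55,132.00) → (28.51,117.55) → (68.45,124.00). Open path.

**Shape 5** — `<path>` quadratic bezier, stroke `#ff8800` → cut (S882, F884). Control points (SVG): P0=(33.57,59.47), P1=(16.43,107.17), P2=(66.31,169.10); sampled at t=k/5. Machine vertices: (33.57,121.67) → (29.39,102.02) → (30.58,81.23) → (37.13,59.31) → (49.04,36.24) → (66.31,12.04). Open path.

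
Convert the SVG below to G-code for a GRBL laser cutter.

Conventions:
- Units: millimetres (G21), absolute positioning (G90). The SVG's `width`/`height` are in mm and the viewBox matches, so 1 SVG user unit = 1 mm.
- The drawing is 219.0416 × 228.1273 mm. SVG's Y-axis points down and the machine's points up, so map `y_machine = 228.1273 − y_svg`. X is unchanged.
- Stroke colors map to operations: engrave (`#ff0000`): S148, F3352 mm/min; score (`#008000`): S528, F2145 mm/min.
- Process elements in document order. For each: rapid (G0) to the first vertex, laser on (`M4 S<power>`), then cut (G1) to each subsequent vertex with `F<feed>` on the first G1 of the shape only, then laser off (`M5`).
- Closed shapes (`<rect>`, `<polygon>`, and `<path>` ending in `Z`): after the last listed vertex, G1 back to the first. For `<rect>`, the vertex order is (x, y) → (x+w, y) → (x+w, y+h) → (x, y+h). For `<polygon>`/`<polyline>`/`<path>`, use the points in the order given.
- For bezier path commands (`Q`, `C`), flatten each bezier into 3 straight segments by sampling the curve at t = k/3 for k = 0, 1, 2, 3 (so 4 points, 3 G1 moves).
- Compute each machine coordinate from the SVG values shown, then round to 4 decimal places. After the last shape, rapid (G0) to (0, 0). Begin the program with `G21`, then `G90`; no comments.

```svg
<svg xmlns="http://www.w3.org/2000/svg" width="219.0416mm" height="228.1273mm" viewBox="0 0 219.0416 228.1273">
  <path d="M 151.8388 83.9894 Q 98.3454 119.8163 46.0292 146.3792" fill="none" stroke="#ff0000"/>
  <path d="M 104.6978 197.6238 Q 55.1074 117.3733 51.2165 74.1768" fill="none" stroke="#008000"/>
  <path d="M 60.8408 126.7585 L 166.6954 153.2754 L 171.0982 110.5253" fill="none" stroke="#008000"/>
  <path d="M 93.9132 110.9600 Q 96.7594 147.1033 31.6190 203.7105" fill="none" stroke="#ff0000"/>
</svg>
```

Since the viewBox matches the mm dimensions, user units are millimetres directly. The only transform is the Y-flip y_m = 228.1273 − y_svg.

Shape 1 is a quadratic bezier drawn with `<path>`. Its stroke #ff0000 means engrave at S148, F3352. After flipping Y the toolpath is (151.8388,144.1379) → (116.3073,121.2826) → (81.0375,100.4860) → (46.0292,81.7481).

Shape 2 is a quadratic bezier drawn with `<path>`. Its stroke #008000 means score at S528, F2145. After flipping Y the toolpath is (104.6978,30.5035) → (76.7153,79.8867) → (58.8882,121.0357) → (51.2165,153.9505).

Shape 3 is a open polyline drawn with `<path>`. Its stroke #008000 means score at S528, F2145. After flipping Y the toolpath is (60.8408,101.3688) → (166.6954,74.8519) → (171.0982,117.6020).

Shape 4 is a quadratic bezier drawn with `<path>`. Its stroke #ff0000 means engrave at S148, F3352. After flipping Y the toolpath is (93.9132,117.1673) → (88.2566,90.7980) → (67.4919,59.8812) → (31.6190,24.4168).

G21
G90
G0 X151.8388 Y144.1379
M4 S148
G1 X116.3073 Y121.2826 F3352
G1 X81.0375 Y100.4860
G1 X46.0292 Y81.7481
M5
G0 X104.6978 Y30.5035
M4 S528
G1 X76.7153 Y79.8867 F2145
G1 X58.8882 Y121.0357
G1 X51.2165 Y153.9505
M5
G0 X60.8408 Y101.3688
M4 S528
G1 X166.6954 Y74.8519 F2145
G1 X171.0982 Y117.6020
M5
G0 X93.9132 Y117.1673
M4 S148
G1 X88.2566 Y90.7980 F3352
G1 X67.4919 Y59.8812
G1 X31.6190 Y24.4168
M5
G0 X0.0000 Y0.0000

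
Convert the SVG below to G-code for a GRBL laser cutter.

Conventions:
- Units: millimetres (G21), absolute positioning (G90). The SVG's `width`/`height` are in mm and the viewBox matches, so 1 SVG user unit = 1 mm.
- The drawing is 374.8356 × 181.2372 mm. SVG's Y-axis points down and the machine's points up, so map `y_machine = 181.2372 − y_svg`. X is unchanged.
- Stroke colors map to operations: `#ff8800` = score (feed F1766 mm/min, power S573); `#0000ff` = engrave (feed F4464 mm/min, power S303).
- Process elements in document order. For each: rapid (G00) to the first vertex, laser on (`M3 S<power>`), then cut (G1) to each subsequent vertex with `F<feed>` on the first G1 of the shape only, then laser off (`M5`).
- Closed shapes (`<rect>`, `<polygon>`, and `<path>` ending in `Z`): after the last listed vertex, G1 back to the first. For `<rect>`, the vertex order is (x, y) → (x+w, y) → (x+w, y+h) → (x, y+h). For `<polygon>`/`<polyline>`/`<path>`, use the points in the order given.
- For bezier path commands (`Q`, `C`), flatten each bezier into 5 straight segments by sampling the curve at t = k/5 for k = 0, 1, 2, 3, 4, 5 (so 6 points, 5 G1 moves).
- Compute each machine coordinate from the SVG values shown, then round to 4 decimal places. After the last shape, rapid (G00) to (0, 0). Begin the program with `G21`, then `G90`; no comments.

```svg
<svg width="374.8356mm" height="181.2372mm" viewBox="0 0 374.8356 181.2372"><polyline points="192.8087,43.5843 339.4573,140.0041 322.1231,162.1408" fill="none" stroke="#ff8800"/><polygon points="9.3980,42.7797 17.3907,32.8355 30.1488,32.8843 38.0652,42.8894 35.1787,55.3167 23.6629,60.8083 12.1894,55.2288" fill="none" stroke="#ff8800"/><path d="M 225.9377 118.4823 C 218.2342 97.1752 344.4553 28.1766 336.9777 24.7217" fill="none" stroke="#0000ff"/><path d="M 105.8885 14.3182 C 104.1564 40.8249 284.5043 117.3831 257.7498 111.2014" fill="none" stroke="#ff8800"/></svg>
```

G21
G90
G00 X192.8087 Y137.6529
M3 S573
G1 X339.4573 Y41.2331 F1766
G1 X322.1231 Y19.0964
M5
G00 X9.3980 Y138.4575
M3 S573
G1 X17.3907 Y148.4017 F1766
G1 X30.1488 Y148.3529
G1 X38.0652 Y138.3478
G1 X35.1787 Y125.9205
G1 X23.6629 Y120.4289
G1 X12.1894 Y126.0084
G1 X9.3980 Y138.4575
M5
G00 X225.9377 Y62.7549
M3 S303
G1 X235.2456 Y80.3563 F4464
G1 X263.8494 Y103.9683
G1 X298.9033 Y128.1557
G1 X327.5614 Y147.4832
G1 X336.9777 Y156.5155
M5
G00 X105.8885 Y166.9190
M3 S573
G1 X123.5854 Y146.0711 F1766
G1 X166.3007 Y119.5849
G1 X215.3537 Y93.8343
G1 X252.0637 Y75.1932
G1 X257.7498 Y70.0358
M5
G00 X0.0000 Y0.0000

viewBox `0 0 374.8356 181.2372` with mm width/height → 1 unit = 1 mm. Flip: y_m = 181.2372 − y_svg.

**Shape 1** — `<polyline>` open polyline, stroke `#ff8800` → score (S573, F1766). Machine vertices: (192.8087,137.6529) → (339.4573,41.2331) → (322.1231,19.0964). Open path.

**Shape 2** — `<polygon>` regular polygon, stroke `#ff8800` → score (S573, F1766). Machine vertices: (9.3980,138.4575) → (17.3907,148.4017) → (30.1488,148.3529) → (38.0652,138.3478) → (35.1787,125.9205) → (23.6629,120.4289) → (12.1894,126.0084) → (9.3980,138.4575). Closed: final G1 returns to the first vertex.

**Shape 3** — `<path>` cubic bezier, stroke `#0000ff` → engrave (S303, F4464). Control points (SVG): P0=(225.9377,118.4823), P1=(218.2342,97.1752), P2=(344.4553,28.1766), P3=(336.9777,24.7217); sampled at t=k/5. Machine vertices: (225.9377,62.7549) → (235.2456,80.3563) → (263.8494,103.9683) → (298.9033,128.1557) → (327.5614,147.4832) → (336.9777,156.5155). Open path.

**Shape 4** — `<path>` cubic bezier, stroke `#ff8800` → score (S573, F1766). Control points (SVG): P0=(105.8885,14.3182), P1=(104.1564,40.8249), P2=(284.5043,117.3831), P3=(257.7498,111.2014); sampled at t=k/5. Machine vertices: (105.8885,166.9190) → (123.5854,146.0711) → (166.3007,119.5849) → (215.3537,93.8343) → (252.0637,75.1932) → (257.7498,70.0358). Open path.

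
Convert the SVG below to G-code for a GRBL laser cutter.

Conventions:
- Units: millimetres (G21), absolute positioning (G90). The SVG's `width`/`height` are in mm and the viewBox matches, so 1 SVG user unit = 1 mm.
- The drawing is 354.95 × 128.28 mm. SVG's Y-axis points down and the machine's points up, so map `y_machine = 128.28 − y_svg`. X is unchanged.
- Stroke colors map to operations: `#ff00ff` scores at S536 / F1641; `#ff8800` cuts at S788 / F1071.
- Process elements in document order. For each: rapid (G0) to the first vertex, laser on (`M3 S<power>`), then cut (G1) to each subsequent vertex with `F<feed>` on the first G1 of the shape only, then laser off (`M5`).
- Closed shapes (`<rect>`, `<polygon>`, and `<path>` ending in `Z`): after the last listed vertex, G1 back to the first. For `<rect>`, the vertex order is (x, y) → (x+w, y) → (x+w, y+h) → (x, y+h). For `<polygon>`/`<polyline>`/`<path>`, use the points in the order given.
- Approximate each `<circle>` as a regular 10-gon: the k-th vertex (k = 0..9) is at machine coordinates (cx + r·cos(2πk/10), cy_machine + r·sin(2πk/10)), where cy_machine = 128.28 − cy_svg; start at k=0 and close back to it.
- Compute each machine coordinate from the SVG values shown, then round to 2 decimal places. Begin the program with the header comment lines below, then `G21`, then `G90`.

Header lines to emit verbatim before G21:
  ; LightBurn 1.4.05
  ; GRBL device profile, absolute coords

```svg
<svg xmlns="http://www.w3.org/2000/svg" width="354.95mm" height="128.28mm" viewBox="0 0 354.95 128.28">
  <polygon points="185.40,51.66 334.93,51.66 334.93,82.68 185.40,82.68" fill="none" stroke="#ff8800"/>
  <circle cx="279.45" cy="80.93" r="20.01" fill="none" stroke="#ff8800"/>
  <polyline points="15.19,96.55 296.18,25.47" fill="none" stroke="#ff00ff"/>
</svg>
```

; LightBurn 1.4.05
; GRBL device profile, absolute coords
G21
G90
G0 X185.40 Y76.62
M3 S788
G1 X334.93 Y76.62 F1071
G1 X334.93 Y45.60
G1 X185.40 Y45.60
G1 X185.40 Y76.62
M5
G0 X299.46 Y47.35
M3 S788
G1 X295.64 Y59.11 F1071
G1 X285.63 Y66.38
G1 X273.27 Y66.38
G1 X263.26 Y59.11
G1 X259.44 Y47.35
G1 X263.26 Y35.59
G1 X273.27 Y28.32
G1 X285.63 Y28.32
G1 X295.64 Y35.59
G1 X299.46 Y47.35
M5
G0 X15.19 Y31.73
M3 S536
G1 X296.18 Y102.81 F1641
M5

Since the viewBox matches the mm dimensions, user units are millimetres directly. The only transform is the Y-flip y_m = 128.28 − y_svg.

Shape 1 is a rectangle drawn with `<polygon>`. Its stroke #ff8800 means cut at S788, F1071. After flipping Y the toolpath is (185.40,76.62) → (334.93,76.62) → (334.93,45.60) → (185.40,45.60) → (185.40,76.62), returning to the start.

Shape 2 is a circle drawn with `<circle>`. Its stroke #ff8800 means cut at S788, F1071. After flipping Y the toolpath is (299.46,47.35) → (295.64,59.11) → (285.63,66.38) → (273.27,66.38) → (263.26,59.11) → (259.44,47.35) → (263.26,35.59) → (273.27,28.32) → (285.63,28.32) → (295.64,35.59) → (299.46,47.35), returning to the start.

Shape 3 is a line segment drawn with `<polyline>`. Its stroke #ff00ff means score at S536, F1641. After flipping Y the toolpath is (15.19,31.73) → (296.18,102.81).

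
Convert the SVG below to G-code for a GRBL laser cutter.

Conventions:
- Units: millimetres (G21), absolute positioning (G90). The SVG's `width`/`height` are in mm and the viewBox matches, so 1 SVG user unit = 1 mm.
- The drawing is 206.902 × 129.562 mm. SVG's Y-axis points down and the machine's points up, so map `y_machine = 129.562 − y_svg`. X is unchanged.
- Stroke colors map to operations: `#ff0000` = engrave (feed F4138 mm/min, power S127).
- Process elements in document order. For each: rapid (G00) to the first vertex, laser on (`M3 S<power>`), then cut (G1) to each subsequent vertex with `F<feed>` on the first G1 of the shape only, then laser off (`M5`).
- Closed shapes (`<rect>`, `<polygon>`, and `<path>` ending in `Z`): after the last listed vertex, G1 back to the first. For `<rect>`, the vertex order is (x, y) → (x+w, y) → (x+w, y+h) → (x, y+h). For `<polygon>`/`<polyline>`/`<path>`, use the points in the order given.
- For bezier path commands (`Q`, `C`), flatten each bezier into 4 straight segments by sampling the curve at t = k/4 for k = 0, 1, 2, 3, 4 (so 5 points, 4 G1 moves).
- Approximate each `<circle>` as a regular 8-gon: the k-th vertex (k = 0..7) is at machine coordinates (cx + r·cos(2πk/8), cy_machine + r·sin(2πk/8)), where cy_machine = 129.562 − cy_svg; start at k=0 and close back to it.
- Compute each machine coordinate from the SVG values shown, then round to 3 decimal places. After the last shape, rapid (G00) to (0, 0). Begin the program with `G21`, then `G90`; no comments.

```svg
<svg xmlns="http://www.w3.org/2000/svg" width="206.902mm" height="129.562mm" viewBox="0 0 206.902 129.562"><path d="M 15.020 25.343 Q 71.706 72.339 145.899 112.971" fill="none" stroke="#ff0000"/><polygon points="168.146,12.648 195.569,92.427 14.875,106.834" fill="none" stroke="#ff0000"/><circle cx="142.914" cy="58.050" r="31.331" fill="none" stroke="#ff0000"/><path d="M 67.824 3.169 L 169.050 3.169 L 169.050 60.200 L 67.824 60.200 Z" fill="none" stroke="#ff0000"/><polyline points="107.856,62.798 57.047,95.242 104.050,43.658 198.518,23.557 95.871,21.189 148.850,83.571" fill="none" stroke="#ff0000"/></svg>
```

1 u = 1 mm; y_m = 129.562 − y.

[1] `<path>` quadratic bezier, #ff0000→engrave S127 F4138: (15.020,104.219) → (44.457,81.119) → (76.083,58.814) → (109.897,37.305) → (145.899,16.591)

[2] `<polygon>` closed polygon, #ff0000→engrave S127 F4138: (168.146,116.914) → (195.569,37.135) → (14.875,22.728) → (168.146,116.914) (closed)

[3] `<circle>` circle, #ff0000→engrave S127 F4138: (174.245,71.512) → (165.068,93.666) → (142.914,102.843) → (120.760,93.666) → (111.583,71.512) → (120.760,49.358) → (142.914,40.181) → (165.068,49.358) → (174.245,71.512) (closed)

[4] `<path>` rectangle, #ff0000→engrave S127 F4138: (67.824,126.393) → (169.050,126.393) → (169.050,69.362) → (67.824,69.362) → (67.824,126.393) (closed)

[5] `<polyline>` open polyline, #ff0000→engrave S127 F4138: (107.856,66.764) → (57.047,34.320) → (104.050,85.904) → (198.518,106.005) → (95.871,108.373) → (148.850,45.991)

G21
G90
G00 X15.020 Y104.219
M3 S127
G1 X44.457 Y81.119 F4138
G1 X76.083 Y58.814
G1 X109.897 Y37.305
G1 X145.899 Y16.591
M5
G00 X168.146 Y116.914
M3 S127
G1 X195.569 Y37.135 F4138
G1 X14.875 Y22.728
G1 X168.146 Y116.914
M5
G00 X174.245 Y71.512
M3 S127
G1 X165.068 Y93.666 F4138
G1 X142.914 Y102.843
G1 X120.760 Y93.666
G1 X111.583 Y71.512
G1 X120.760 Y49.358
G1 X142.914 Y40.181
G1 X165.068 Y49.358
G1 X174.245 Y71.512
M5
G00 X67.824 Y126.393
M3 S127
G1 X169.050 Y126.393 F4138
G1 X169.050 Y69.362
G1 X67.824 Y69.362
G1 X67.824 Y126.393
M5
G00 X107.856 Y66.764
M3 S127
G1 X57.047 Y34.320 F4138
G1 X104.050 Y85.904
G1 X198.518 Y106.005
G1 X95.871 Y108.373
G1 X148.850 Y45.991
M5
G00 X0.000 Y0.000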